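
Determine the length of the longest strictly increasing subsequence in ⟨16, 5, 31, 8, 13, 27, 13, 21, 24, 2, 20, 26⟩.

Scanning left to right, the best length ending at each element is: 16→1, 5→1, 31→2, 8→2, 13→3, 27→4, 13→3, 21→4, 24→5, 2→1, 20→4, 26→6.
So the longest increasing subsequence has length 6, e.g. 5, 8, 13, 21, 24, 26.

6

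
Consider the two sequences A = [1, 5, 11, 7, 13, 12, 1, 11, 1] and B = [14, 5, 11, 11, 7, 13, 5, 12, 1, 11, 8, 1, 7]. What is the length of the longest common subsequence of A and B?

Backtracking the LCS table gives one alignment: 5 (A2,B2) → 11 (A3,B4) → 7 (A4,B5) → 13 (A5,B6) → 12 (A6,B8) → 1 (A7,B9) → 11 (A8,B10) → 1 (A9,B12).
So the longest common subsequence has length 8.

8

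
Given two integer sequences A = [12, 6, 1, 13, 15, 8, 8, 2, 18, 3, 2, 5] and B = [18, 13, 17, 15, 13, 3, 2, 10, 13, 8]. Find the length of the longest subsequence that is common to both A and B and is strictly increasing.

A longest common strictly increasing subsequence is 13, 15 (length 2); it appears in order in both A and B, and no longer such subsequence exists.

2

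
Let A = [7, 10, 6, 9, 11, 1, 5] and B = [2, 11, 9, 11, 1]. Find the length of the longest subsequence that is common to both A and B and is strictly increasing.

A longest common strictly increasing subsequence is 9, 11 (length 2); it appears in order in both A and B, and no longer such subsequence exists.

2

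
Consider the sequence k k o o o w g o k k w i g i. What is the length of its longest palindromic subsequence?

Using dp[i][j] = 2 + dp[i+1][j−1] if the ends match, else max(dp[i+1][j], dp[i][j−1]):
dp[1][14] = 8. A witness is kkooookk at positions 1,2,3,4,5,8,9,10.

8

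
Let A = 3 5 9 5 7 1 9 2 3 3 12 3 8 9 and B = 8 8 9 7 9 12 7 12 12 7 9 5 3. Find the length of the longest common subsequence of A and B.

A longest common subsequence is 9, 7, 9, 12, 3 (length 5); the LCS DP confirms no longer common subsequence exists.

5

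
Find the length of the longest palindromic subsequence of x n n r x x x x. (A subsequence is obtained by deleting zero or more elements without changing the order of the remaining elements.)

One longest palindromic subsequence is xxxxx (positions 1,5,6,7,8); it reads the same forward and backward, and the interval DP gives dp[1][8] = 5.

5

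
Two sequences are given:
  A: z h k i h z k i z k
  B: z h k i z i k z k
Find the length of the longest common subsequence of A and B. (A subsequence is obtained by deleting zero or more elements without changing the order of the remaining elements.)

8

A longest common subsequence is zhkizkzk (length 8); the LCS DP confirms no longer common subsequence exists.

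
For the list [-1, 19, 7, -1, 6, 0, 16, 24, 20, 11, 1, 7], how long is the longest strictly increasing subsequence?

Let dp[i] be the longest increasing subsequence ending at position i. Then dp = [1, 2, 2, 1, 2, 2, 3, 4, 4, 3, 3, 4].
The maximum is 4; one witness is -1, 7, 16, 24 at positions 1,3,7,8.

4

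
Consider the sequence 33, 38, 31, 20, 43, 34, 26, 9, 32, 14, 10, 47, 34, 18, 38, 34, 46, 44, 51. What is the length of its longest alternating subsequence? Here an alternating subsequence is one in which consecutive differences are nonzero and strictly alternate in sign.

14

A longest alternating subsequence is 33, 38, 31, 43, 26, 32, 14, 47, 34, 38, 34, 46, 44, 51 (positions 1,2,3,5,7,9,10,12,13,15,16,17,18,19); its 13 consecutive differences strictly alternate in sign, and length 14 is optimal.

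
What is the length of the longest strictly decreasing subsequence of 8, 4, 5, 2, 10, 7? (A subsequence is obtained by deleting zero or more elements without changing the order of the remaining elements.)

3

Let dp[i] be the longest decreasing subsequence ending at position i. Then dp = [1, 2, 2, 3, 1, 2].
The maximum is 3; one witness is 8, 4, 2 at positions 1,2,4.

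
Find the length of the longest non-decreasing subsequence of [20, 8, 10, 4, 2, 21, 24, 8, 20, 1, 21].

Let dp[i] be the longest non-decreasing subsequence ending at position i. Then dp = [1, 1, 2, 1, 1, 3, 4, 2, 3, 1, 4].
The maximum is 4; one witness is 8, 10, 21, 24 at positions 2,3,6,7.

4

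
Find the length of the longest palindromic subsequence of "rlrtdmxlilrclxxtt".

7

Using dp[i][j] = 2 + dp[i+1][j−1] if the ends match, else max(dp[i+1][j], dp[i][j−1]):
dp[1][17] = 7. A witness is txlclxt at positions 4,7,10,12,13,15,17.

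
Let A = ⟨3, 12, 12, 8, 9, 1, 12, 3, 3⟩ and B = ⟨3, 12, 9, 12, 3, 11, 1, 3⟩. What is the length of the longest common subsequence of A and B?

6

A longest common subsequence is 3, 12, 9, 12, 3, 3 (length 6); the LCS DP confirms no longer common subsequence exists.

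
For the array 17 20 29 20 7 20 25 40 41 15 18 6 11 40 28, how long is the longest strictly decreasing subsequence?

4

Let dp[i] be the longest decreasing subsequence ending at position i. Then dp = [1, 1, 1, 2, 3, 2, 2, 1, 1, 3, 3, 4, 4, 2, 3].
The maximum is 4; one witness is 29, 20, 7, 6 at positions 3,4,5,12.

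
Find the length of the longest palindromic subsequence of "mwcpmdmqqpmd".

Using dp[i][j] = 2 + dp[i+1][j−1] if the ends match, else max(dp[i+1][j], dp[i][j−1]):
dp[1][12] = 7. A witness is mpmdmpm at positions 1,4,5,6,7,10,11.

7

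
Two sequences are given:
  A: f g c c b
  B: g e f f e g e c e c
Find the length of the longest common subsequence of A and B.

4

A longest common subsequence is fgcc (length 4); the LCS DP confirms no longer common subsequence exists.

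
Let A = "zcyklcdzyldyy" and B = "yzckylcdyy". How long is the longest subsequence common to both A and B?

8

A longest common subsequence is zcylcdyy (length 8); the LCS DP confirms no longer common subsequence exists.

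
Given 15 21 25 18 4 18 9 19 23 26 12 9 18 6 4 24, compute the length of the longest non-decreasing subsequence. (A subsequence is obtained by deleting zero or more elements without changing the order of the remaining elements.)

One longest non-decreasing subsequence is 15, 18, 18, 19, 23, 26 (positions 1,4,6,8,9,10), of length 6; no longer one exists.

6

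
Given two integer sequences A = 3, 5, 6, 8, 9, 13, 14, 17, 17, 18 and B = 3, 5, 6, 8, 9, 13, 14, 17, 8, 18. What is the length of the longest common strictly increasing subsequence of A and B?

9

A longest common strictly increasing subsequence is 3, 5, 6, 8, 9, 13, 14, 17, 18 (length 9); it appears in order in both A and B, and no longer such subsequence exists.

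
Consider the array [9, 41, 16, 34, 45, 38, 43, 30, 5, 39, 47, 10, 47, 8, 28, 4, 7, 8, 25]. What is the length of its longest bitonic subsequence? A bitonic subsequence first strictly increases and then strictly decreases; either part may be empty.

9

Let inc[i] be the LIS ending at i and dec[i] the longest strictly decreasing subsequence starting at i. inc = [1, 2, 2, 3, 4, 4, 5, 3, 1, 5, 6, 2, 6, 2, 3, 1, 2, 3, 4], dec = [3, 6, 4, 5, 6, 5, 5, 4, 2, 4, 4, 3, 3, 2, 2, 1, 1, 1, 1].
max_i inc[i]+dec[i]−1 = 9, with one witness 9, 16, 34, 45, 43, 39, 10, 8, 7.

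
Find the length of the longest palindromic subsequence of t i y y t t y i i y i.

One longest palindromic subsequence is iyyttyyi (positions 2,3,4,5,6,7,10,11); it reads the same forward and backward, and the interval DP gives dp[1][11] = 8.

8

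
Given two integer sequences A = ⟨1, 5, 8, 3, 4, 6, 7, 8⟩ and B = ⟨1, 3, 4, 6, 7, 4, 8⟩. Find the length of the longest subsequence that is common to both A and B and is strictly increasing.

6

A longest common strictly increasing subsequence is 1, 3, 4, 6, 7, 8 (length 6); it appears in order in both A and B, and no longer such subsequence exists.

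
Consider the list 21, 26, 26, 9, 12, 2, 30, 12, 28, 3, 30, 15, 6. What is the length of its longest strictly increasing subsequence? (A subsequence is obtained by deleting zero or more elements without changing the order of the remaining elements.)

4

One longest increasing subsequence is 21, 26, 28, 30 (positions 1,2,9,11), of length 4; no longer one exists.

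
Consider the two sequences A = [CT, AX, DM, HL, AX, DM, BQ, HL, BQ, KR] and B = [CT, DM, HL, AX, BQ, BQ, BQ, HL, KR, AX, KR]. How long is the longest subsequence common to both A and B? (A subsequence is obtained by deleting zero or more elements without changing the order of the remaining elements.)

A longest common subsequence is CT, DM, HL, AX, BQ, HL, KR (length 7); the LCS DP confirms no longer common subsequence exists.

7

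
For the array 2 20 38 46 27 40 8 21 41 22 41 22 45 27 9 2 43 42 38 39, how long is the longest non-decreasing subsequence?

8

Let dp[i] be the longest non-decreasing subsequence ending at position i. Then dp = [1, 2, 3, 4, 3, 4, 2, 3, 5, 4, 6, 5, 7, 6, 3, 2, 7, 7, 7, 8].
The maximum is 8; one witness is 2, 20, 21, 22, 22, 27, 38, 39 at positions 1,2,8,10,12,14,19,20.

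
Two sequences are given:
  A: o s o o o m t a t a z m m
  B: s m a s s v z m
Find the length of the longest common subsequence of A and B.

Backtracking the LCS table gives one alignment: s (A2,B1) → m (A6,B2) → a (A8,B3) → z (A11,B7) → m (A13,B8).
So the longest common subsequence has length 5.

5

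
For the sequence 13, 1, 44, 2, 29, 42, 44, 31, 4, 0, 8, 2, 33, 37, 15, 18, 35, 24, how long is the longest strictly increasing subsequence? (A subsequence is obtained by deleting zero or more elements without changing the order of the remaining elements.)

7

Let dp[i] be the longest increasing subsequence ending at position i. Then dp = [1, 1, 2, 2, 3, 4, 5, 4, 3, 1, 4, 2, 5, 6, 5, 6, 7, 7].
The maximum is 7; one witness is 1, 2, 4, 8, 15, 18, 35 at positions 2,4,9,11,15,16,17.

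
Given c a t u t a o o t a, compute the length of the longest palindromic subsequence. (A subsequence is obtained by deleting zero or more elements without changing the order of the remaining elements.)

Using dp[i][j] = 2 + dp[i+1][j−1] if the ends match, else max(dp[i+1][j], dp[i][j−1]):
dp[1][10] = 6. A witness is atoota at positions 2,3,7,8,9,10.

6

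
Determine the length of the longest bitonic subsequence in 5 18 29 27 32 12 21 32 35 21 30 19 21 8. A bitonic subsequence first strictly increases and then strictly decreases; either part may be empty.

8

One longest bitonic subsequence is 5, 18, 29, 32, 35, 30, 21, 8 (positions 1,2,3,5,9,11,13,14): it rises to 35 then falls. Length 8 is optimal.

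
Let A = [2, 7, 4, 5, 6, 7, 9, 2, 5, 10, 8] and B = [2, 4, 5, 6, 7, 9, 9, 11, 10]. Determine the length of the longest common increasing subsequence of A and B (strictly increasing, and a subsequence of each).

For each value that appears in both, track the longest common increasing run ending there.
The best achievable length is 7; one witness is 2, 4, 5, 6, 7, 9, 10 (A-positions 1,3,4,5,6,7,10, B-positions 1,2,3,4,5,6,9).

7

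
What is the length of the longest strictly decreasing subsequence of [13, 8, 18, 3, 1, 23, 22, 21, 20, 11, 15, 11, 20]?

6

Let dp[i] be the longest decreasing subsequence ending at position i. Then dp = [1, 2, 1, 3, 4, 1, 2, 3, 4, 5, 5, 6, 4].
The maximum is 6; one witness is 23, 22, 21, 20, 15, 11 at positions 6,7,8,9,11,12.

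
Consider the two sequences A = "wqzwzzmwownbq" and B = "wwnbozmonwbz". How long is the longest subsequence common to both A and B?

7

Backtracking the LCS table gives one alignment: w (A1,B1) → w (A4,B2) → z (A6,B6) → m (A7,B7) → o (A9,B8) → w (A10,B10) → b (A12,B11).
So the longest common subsequence has length 7.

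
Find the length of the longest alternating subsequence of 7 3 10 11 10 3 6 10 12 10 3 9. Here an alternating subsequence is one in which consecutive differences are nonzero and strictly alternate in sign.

Track the best alternating length ending on an up-step vs a down-step at each position: up/down = 1/1, 1/2, 3/1, 3/1, 3/4, 1/4, 5/4, 5/4, 5/1, 5/6, 1/6, 7/6.
The maximum over both is 7; one such subsequence is 7, 3, 10, 3, 6, 3, 9.

7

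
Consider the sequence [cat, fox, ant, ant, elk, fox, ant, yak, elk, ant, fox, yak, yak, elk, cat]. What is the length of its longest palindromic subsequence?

Using dp[i][j] = 2 + dp[i+1][j−1] if the ends match, else max(dp[i+1][j], dp[i][j−1]):
dp[1][15] = 9. A witness is cat elk fox ant elk ant fox elk cat at positions 1,5,6,7,9,10,11,14,15.

9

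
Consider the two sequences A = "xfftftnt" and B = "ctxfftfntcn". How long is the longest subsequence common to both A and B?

Backtracking the LCS table gives one alignment: x (A1,B3) → f (A2,B4) → f (A3,B5) → t (A4,B6) → f (A5,B7) → t (A6,B9) → n (A7,B11).
So the longest common subsequence has length 7.

7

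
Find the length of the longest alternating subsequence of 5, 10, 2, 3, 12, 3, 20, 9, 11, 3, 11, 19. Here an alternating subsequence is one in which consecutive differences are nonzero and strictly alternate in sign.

Track the best alternating length ending on an up-step vs a down-step at each position: up/down = 1/1, 2/1, 1/3, 4/3, 4/1, 4/5, 6/1, 6/7, 8/7, 4/9, 10/7, 10/7.
The maximum over both is 10; one such subsequence is 5, 10, 2, 12, 3, 20, 9, 11, 3, 11.

10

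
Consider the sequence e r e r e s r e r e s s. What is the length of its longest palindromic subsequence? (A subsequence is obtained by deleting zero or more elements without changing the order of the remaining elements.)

One longest palindromic subsequence is erersrere (positions 1,2,3,4,6,7,8,9,10); it reads the same forward and backward, and the interval DP gives dp[1][12] = 9.

9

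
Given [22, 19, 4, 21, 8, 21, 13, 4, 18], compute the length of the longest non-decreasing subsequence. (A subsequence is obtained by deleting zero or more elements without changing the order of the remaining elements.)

Let dp[i] be the longest non-decreasing subsequence ending at position i. Then dp = [1, 1, 1, 2, 2, 3, 3, 2, 4].
The maximum is 4; one witness is 4, 8, 13, 18 at positions 3,5,7,9.

4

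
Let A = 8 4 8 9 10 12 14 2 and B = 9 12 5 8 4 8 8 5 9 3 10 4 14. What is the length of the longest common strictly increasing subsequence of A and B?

5

A longest common strictly increasing subsequence is 4, 8, 9, 10, 14 (length 5); it appears in order in both A and B, and no longer such subsequence exists.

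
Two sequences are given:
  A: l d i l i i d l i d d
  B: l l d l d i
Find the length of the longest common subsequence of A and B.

A longest common subsequence is ldldi (length 5); the LCS DP confirms no longer common subsequence exists.

5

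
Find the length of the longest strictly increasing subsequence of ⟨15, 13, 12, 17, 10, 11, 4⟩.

Scanning left to right, the best length ending at each element is: 15→1, 13→1, 12→1, 17→2, 10→1, 11→2, 4→1.
So the longest increasing subsequence has length 2, e.g. 15, 17.

2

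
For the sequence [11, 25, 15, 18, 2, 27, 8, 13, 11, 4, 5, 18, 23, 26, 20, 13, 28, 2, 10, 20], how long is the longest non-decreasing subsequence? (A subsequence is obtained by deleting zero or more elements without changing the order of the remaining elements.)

Let dp[i] be the longest non-decreasing subsequence ending at position i. Then dp = [1, 2, 2, 3, 1, 4, 2, 3, 3, 2, 3, 4, 5, 6, 5, 4, 7, 2, 4, 6].
The maximum is 7; one witness is 11, 15, 18, 18, 23, 26, 28 at positions 1,3,4,12,13,14,17.

7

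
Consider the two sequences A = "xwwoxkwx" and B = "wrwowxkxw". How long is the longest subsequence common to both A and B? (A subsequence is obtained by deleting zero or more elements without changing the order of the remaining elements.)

6

Backtracking the LCS table gives one alignment: w (A2,B1) → w (A3,B3) → o (A4,B4) → x (A5,B6) → k (A6,B7) → w (A7,B9).
So the longest common subsequence has length 6.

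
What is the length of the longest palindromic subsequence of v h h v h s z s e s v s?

One longest palindromic subsequence is ssess (positions 6,8,9,10,12); it reads the same forward and backward, and the interval DP gives dp[1][12] = 5.

5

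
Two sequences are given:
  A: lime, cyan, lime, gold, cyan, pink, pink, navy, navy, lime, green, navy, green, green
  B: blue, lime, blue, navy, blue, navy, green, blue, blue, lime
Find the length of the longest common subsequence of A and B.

Backtracking the LCS table gives one alignment: lime (A1,B2) → navy (A8,B4) → navy (A9,B6) → lime (A10,B10).
So the longest common subsequence has length 4.

4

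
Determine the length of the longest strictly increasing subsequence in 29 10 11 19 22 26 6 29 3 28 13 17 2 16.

One longest increasing subsequence is 10, 11, 19, 22, 26, 29 (positions 2,3,4,5,6,8), of length 6; no longer one exists.

6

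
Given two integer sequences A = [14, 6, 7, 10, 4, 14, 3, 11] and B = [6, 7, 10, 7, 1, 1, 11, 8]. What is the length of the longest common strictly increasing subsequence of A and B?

For each value that appears in both, track the longest common increasing run ending there.
The best achievable length is 4; one witness is 6, 7, 10, 11 (A-positions 2,3,4,8, B-positions 1,2,3,7).

4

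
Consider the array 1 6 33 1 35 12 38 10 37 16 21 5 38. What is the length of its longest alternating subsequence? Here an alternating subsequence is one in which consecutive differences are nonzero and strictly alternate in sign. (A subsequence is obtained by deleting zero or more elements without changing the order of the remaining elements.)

Track the best alternating length ending on an up-step vs a down-step at each position: up/down = 1/1, 2/1, 2/1, 1/3, 4/1, 4/5, 6/1, 4/7, 8/7, 8/9, 10/9, 4/11, 12/1.
The maximum over both is 12; one such subsequence is 1, 6, 1, 35, 12, 38, 10, 37, 16, 21, 5, 38.

12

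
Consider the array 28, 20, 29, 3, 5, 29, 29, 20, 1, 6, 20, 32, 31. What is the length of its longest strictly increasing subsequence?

5

Let dp[i] be the longest increasing subsequence ending at position i. Then dp = [1, 1, 2, 1, 2, 3, 3, 3, 1, 3, 4, 5, 5].
The maximum is 5; one witness is 3, 5, 6, 20, 32 at positions 4,5,10,11,12.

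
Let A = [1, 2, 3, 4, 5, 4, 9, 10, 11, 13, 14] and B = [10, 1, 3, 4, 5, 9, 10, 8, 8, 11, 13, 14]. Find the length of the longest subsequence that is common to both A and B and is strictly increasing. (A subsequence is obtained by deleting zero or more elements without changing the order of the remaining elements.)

A longest common strictly increasing subsequence is 1, 3, 4, 5, 9, 10, 11, 13, 14 (length 9); it appears in order in both A and B, and no longer such subsequence exists.

9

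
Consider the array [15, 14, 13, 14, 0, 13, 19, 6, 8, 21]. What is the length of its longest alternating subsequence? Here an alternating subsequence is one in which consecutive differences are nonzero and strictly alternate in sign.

7

A longest alternating subsequence is 15, 13, 14, 0, 13, 6, 8 (positions 1,3,4,5,6,8,9); its 6 consecutive differences strictly alternate in sign, and length 7 is optimal.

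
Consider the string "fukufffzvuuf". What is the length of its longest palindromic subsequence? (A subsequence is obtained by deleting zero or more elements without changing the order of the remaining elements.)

9

Using dp[i][j] = 2 + dp[i+1][j−1] if the ends match, else max(dp[i+1][j], dp[i][j−1]):
dp[1][12] = 9. A witness is fuufffuuf at positions 1,2,4,5,6,7,10,11,12.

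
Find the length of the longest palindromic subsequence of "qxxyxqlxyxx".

9

One longest palindromic subsequence is xxyxlxyxx (positions 2,3,4,5,7,8,9,10,11); it reads the same forward and backward, and the interval DP gives dp[1][11] = 9.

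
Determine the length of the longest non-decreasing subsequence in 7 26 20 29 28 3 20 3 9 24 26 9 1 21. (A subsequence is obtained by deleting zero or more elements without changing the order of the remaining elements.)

5

Let dp[i] be the longest non-decreasing subsequence ending at position i. Then dp = [1, 2, 2, 3, 3, 1, 3, 2, 3, 4, 5, 4, 1, 5].
The maximum is 5; one witness is 7, 20, 20, 24, 26 at positions 1,3,7,10,11.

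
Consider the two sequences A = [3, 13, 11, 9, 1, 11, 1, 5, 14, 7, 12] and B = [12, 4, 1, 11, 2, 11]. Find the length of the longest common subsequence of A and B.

2

Backtracking the LCS table gives one alignment: 11 (A3,B4) → 11 (A6,B6).
So the longest common subsequence has length 2.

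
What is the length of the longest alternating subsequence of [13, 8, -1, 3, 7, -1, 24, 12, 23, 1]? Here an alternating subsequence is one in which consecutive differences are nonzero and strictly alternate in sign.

8

A longest alternating subsequence is 13, -1, 3, -1, 24, 12, 23, 1 (positions 1,3,4,6,7,8,9,10); its 7 consecutive differences strictly alternate in sign, and length 8 is optimal.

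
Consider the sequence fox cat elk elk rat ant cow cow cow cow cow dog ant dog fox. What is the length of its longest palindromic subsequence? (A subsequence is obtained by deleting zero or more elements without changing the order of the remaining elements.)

9

One longest palindromic subsequence is fox ant cow cow cow cow cow ant fox (positions 1,6,7,8,9,10,11,13,15); it reads the same forward and backward, and the interval DP gives dp[1][15] = 9.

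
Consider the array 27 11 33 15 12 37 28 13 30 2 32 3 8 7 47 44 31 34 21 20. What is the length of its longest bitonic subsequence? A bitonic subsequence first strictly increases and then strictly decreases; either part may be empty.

10

One longest bitonic subsequence is 11, 15, 28, 30, 32, 47, 44, 34, 21, 20 (positions 2,4,7,9,11,15,16,18,19,20): it rises to 47 then falls. Length 10 is optimal.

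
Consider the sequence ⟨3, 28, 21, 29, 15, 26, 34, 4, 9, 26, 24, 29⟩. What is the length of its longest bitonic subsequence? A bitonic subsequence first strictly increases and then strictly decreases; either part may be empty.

6

Let inc[i] be the LIS ending at i and dec[i] the longest strictly decreasing subsequence starting at i. inc = [1, 2, 2, 3, 2, 3, 4, 2, 3, 4, 4, 5], dec = [1, 4, 3, 3, 2, 2, 3, 1, 1, 2, 1, 1].
max_i inc[i]+dec[i]−1 = 6, with one witness 3, 28, 29, 34, 26, 24.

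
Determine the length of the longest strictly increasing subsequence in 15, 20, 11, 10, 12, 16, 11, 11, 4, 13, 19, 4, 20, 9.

Let dp[i] be the longest increasing subsequence ending at position i. Then dp = [1, 2, 1, 1, 2, 3, 2, 2, 1, 3, 4, 1, 5, 2].
The maximum is 5; one witness is 11, 12, 16, 19, 20 at positions 3,5,6,11,13.

5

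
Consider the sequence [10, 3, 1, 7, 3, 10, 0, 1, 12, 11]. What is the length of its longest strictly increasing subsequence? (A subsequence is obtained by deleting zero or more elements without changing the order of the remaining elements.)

4

Let dp[i] be the longest increasing subsequence ending at position i. Then dp = [1, 1, 1, 2, 2, 3, 1, 2, 4, 4].
The maximum is 4; one witness is 3, 7, 10, 12 at positions 2,4,6,9.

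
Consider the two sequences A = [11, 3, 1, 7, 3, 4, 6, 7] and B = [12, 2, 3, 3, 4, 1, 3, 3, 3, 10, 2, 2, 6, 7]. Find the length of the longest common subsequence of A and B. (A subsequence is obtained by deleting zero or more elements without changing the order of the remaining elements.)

A longest common subsequence is 3, 1, 3, 6, 7 (length 5); the LCS DP confirms no longer common subsequence exists.

5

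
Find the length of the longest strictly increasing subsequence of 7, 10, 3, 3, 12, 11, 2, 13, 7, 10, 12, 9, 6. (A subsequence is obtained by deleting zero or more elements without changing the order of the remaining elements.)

4

One longest increasing subsequence is 7, 10, 12, 13 (positions 1,2,5,8), of length 4; no longer one exists.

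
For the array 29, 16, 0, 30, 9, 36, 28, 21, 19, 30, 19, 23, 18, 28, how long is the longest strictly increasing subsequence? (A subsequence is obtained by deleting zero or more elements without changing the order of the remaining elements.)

5

Let dp[i] be the longest increasing subsequence ending at position i. Then dp = [1, 1, 1, 2, 2, 3, 3, 3, 3, 4, 3, 4, 3, 5].
The maximum is 5; one witness is 0, 9, 21, 23, 28 at positions 3,5,8,12,14.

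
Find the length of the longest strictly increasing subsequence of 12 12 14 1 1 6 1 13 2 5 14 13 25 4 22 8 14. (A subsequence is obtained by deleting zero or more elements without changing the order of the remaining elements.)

5

Let dp[i] be the longest increasing subsequence ending at position i. Then dp = [1, 1, 2, 1, 1, 2, 1, 3, 2, 3, 4, 4, 5, 3, 5, 4, 5].
The maximum is 5; one witness is 1, 6, 13, 14, 25 at positions 4,6,8,11,13.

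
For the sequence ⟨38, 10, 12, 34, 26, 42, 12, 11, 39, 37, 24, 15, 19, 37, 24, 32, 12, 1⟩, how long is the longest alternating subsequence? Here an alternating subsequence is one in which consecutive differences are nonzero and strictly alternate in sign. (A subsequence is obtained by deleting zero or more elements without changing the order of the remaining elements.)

12

A longest alternating subsequence is 38, 10, 34, 26, 42, 12, 39, 24, 37, 24, 32, 12 (positions 1,2,4,5,6,7,9,11,14,15,16,17); its 11 consecutive differences strictly alternate in sign, and length 12 is optimal.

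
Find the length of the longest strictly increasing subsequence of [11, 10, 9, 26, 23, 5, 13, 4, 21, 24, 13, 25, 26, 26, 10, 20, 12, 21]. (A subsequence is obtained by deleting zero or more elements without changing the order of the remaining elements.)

One longest increasing subsequence is 11, 13, 21, 24, 25, 26 (positions 1,7,9,10,12,13), of length 6; no longer one exists.

6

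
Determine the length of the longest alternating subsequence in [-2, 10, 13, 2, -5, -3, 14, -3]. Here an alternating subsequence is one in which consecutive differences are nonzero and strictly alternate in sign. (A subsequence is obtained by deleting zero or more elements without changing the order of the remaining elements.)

Track the best alternating length ending on an up-step vs a down-step at each position: up/down = 1/1, 2/1, 2/1, 2/3, 1/3, 4/3, 4/1, 4/5.
The maximum over both is 5; one such subsequence is -2, 10, 2, 14, -3.

5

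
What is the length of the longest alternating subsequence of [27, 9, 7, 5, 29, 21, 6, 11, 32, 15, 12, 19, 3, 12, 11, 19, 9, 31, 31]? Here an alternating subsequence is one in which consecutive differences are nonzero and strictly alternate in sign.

13

Track the best alternating length ending on an up-step vs a down-step at each position: up/down = 1/1, 1/2, 1/2, 1/2, 3/1, 3/4, 3/4, 5/4, 5/1, 5/6, 5/6, 7/6, 1/8, 9/8, 9/10, 11/6, 9/12, 13/6, 13/6.
The maximum over both is 13; one such subsequence is 27, 9, 29, 21, 32, 15, 19, 3, 12, 11, 19, 9, 31.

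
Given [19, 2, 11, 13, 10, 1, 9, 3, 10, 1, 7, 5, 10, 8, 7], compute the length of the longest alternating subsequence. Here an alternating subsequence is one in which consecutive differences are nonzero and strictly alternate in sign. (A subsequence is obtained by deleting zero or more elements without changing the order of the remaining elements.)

A longest alternating subsequence is 19, 2, 11, 1, 9, 3, 10, 1, 7, 5, 10, 8 (positions 1,2,3,6,7,8,9,10,11,12,13,14); its 11 consecutive differences strictly alternate in sign, and length 12 is optimal.

12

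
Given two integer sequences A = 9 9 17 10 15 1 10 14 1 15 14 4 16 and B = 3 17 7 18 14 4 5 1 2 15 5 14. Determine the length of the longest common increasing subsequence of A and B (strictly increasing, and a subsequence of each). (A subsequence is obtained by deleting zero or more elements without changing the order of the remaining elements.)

2

For each value that appears in both, track the longest common increasing run ending there.
The best achievable length is 2; one witness is 14, 15 (A-positions 8,10, B-positions 5,10).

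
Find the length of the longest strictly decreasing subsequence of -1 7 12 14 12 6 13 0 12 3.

One longest decreasing subsequence is 14, 12, 6, 0 (positions 4,5,6,8), of length 4; no longer one exists.

4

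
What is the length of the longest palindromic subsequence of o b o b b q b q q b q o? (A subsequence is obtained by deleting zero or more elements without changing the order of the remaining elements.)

8

Using dp[i][j] = 2 + dp[i+1][j−1] if the ends match, else max(dp[i+1][j], dp[i][j−1]):
dp[1][12] = 8. A witness is oqbqqbqo at positions 1,6,7,8,9,10,11,12.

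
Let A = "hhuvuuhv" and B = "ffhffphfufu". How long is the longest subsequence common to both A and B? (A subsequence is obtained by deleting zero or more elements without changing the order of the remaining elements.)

4

A longest common subsequence is hhuu (length 4); the LCS DP confirms no longer common subsequence exists.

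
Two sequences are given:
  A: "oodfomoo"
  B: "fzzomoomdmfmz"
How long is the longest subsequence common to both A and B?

A longest common subsequence is oodfm (length 5); the LCS DP confirms no longer common subsequence exists.

5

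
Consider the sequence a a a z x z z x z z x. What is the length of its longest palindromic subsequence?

One longest palindromic subsequence is xzzxzzx (positions 5,6,7,8,9,10,11); it reads the same forward and backward, and the interval DP gives dp[1][11] = 7.

7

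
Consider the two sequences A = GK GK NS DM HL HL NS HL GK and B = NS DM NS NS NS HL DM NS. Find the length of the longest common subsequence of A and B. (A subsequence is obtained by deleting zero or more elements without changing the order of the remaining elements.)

Backtracking the LCS table gives one alignment: NS (A3,B1) → DM (A4,B2) → HL (A5,B6) → NS (A7,B8).
So the longest common subsequence has length 4.

4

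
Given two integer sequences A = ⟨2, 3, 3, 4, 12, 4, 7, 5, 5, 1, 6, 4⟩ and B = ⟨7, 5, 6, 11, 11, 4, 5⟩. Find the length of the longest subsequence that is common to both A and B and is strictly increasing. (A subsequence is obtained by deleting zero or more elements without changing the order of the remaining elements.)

2

A longest common strictly increasing subsequence is 5, 6 (length 2); it appears in order in both A and B, and no longer such subsequence exists.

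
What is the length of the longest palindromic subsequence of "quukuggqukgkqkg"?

One longest palindromic subsequence is qkuggukq (positions 1,4,5,6,7,9,12,13); it reads the same forward and backward, and the interval DP gives dp[1][15] = 8.

8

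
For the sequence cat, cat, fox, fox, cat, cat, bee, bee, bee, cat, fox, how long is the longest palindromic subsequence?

7

Using dp[i][j] = 2 + dp[i+1][j−1] if the ends match, else max(dp[i+1][j], dp[i][j−1]):
dp[1][11] = 7. A witness is fox cat bee bee bee cat fox at positions 3,5,7,8,9,10,11.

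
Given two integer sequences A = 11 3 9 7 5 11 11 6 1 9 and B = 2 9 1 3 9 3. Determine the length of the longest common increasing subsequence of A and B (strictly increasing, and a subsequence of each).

For each value that appears in both, track the longest common increasing run ending there.
The best achievable length is 2; one witness is 3, 9 (A-positions 2,3, B-positions 4,5).

2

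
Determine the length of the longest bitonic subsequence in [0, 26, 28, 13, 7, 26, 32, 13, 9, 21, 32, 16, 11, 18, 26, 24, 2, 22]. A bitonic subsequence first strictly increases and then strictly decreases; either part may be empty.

One longest bitonic subsequence is 0, 26, 28, 26, 21, 16, 11, 2 (positions 1,2,3,6,10,12,13,17): it rises to 28 then falls. Length 8 is optimal.

8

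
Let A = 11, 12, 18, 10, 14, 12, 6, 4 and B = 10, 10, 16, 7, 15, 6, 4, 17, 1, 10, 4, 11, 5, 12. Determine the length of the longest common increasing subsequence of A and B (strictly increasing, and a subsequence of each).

2

For each value that appears in both, track the longest common increasing run ending there.
The best achievable length is 2; one witness is 11, 12 (A-positions 1,2, B-positions 12,14).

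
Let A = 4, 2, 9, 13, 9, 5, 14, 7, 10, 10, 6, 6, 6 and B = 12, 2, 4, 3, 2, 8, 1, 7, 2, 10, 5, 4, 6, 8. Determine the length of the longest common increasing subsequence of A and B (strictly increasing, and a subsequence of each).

A longest common strictly increasing subsequence is 2, 7, 10 (length 3); it appears in order in both A and B, and no longer such subsequence exists.

3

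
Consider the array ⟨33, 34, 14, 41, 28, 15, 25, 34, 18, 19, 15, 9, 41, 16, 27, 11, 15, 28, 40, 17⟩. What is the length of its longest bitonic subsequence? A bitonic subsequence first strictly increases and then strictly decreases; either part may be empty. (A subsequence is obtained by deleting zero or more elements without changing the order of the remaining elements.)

Let inc[i] be the LIS ending at i and dec[i] the longest strictly decreasing subsequence starting at i. inc = [1, 2, 1, 3, 2, 2, 3, 4, 3, 4, 2, 1, 5, 3, 5, 2, 3, 6, 7, 4], dec = [6, 6, 2, 6, 5, 2, 4, 4, 3, 3, 2, 1, 3, 2, 2, 1, 1, 2, 2, 1].
max_i inc[i]+dec[i]−1 = 8, with one witness 33, 34, 41, 28, 25, 19, 16, 15.

8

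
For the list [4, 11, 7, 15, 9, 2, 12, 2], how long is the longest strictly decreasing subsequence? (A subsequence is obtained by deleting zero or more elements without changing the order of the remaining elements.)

Scanning left to right, the best length ending at each element is: 4→1, 11→1, 7→2, 15→1, 9→2, 2→3, 12→2, 2→3.
So the longest decreasing subsequence has length 3, e.g. 11, 7, 2.

3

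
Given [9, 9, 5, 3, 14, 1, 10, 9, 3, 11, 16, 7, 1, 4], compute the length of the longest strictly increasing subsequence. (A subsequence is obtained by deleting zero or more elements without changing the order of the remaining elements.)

One longest increasing subsequence is 9, 10, 11, 16 (positions 1,7,10,11), of length 4; no longer one exists.

4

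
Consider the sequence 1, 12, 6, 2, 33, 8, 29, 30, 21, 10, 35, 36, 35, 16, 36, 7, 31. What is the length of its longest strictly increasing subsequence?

7

One longest increasing subsequence is 1, 6, 8, 29, 30, 35, 36 (positions 1,3,6,7,8,11,12), of length 7; no longer one exists.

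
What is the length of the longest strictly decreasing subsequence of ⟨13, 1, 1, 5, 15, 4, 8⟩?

Scanning left to right, the best length ending at each element is: 13→1, 1→2, 1→2, 5→2, 15→1, 4→3, 8→2.
So the longest decreasing subsequence has length 3, e.g. 13, 5, 4.

3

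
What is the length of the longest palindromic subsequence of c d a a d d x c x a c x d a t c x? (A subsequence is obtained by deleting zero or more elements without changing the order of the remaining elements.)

11

Using dp[i][j] = 2 + dp[i+1][j−1] if the ends match, else max(dp[i+1][j], dp[i][j−1]):
dp[1][17] = 11. A witness is cadxcacxdac at positions 1,4,5,7,8,10,11,12,13,14,16.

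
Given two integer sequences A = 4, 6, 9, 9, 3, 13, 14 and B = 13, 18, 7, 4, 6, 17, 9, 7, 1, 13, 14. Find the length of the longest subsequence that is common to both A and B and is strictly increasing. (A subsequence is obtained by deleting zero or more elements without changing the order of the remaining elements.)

A longest common strictly increasing subsequence is 4, 6, 9, 13, 14 (length 5); it appears in order in both A and B, and no longer such subsequence exists.

5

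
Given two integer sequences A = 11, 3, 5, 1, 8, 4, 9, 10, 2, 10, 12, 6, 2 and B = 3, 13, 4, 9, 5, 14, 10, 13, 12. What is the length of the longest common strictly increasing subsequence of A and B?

A longest common strictly increasing subsequence is 3, 4, 9, 10, 12 (length 5); it appears in order in both A and B, and no longer such subsequence exists.

5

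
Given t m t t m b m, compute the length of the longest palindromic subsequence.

4

One longest palindromic subsequence is mttm (positions 2,3,4,7); it reads the same forward and backward, and the interval DP gives dp[1][7] = 4.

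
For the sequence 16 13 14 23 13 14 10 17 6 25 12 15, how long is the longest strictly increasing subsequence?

4

One longest increasing subsequence is 13, 14, 23, 25 (positions 2,3,4,10), of length 4; no longer one exists.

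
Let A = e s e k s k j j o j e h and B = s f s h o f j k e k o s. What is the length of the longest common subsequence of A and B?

Backtracking the LCS table gives one alignment: s (A2,B1) → s (A5,B3) → o (A9,B5) → j (A10,B7) → e (A11,B9).
So the longest common subsequence has length 5.

5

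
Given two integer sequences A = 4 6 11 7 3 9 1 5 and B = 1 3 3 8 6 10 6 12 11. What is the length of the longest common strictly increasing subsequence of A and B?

For each value that appears in both, track the longest common increasing run ending there.
The best achievable length is 2; one witness is 6, 11 (A-positions 2,3, B-positions 5,9).

2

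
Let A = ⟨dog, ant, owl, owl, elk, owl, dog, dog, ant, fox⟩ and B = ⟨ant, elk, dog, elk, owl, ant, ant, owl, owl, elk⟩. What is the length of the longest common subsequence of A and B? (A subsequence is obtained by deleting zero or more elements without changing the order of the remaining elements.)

Backtracking the LCS table gives one alignment: dog (A1,B3) → ant (A2,B7) → owl (A3,B8) → owl (A4,B9) → elk (A5,B10).
So the longest common subsequence has length 5.

5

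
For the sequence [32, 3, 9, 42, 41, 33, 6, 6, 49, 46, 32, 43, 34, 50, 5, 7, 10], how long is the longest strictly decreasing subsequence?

Scanning left to right, the best length ending at each element is: 32→1, 3→2, 9→2, 42→1, 41→2, 33→3, 6→4, 6→4, 49→1, 46→2, 32→4, 43→3, 34→4, 50→1, 5→5, 7→5, 10→5.
So the longest decreasing subsequence has length 5, e.g. 42, 41, 33, 6, 5.

5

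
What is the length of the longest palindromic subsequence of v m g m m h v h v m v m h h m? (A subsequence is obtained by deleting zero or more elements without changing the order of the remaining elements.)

One longest palindromic subsequence is mhhmvmhhm (positions 2,6,8,10,11,12,13,14,15); it reads the same forward and backward, and the interval DP gives dp[1][15] = 9.

9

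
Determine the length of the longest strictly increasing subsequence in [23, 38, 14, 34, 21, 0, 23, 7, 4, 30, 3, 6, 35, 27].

5

Scanning left to right, the best length ending at each element is: 23→1, 38→2, 14→1, 34→2, 21→2, 0→1, 23→3, 7→2, 4→2, 30→4, 3→2, 6→3, 35→5, 27→4.
So the longest increasing subsequence has length 5, e.g. 14, 21, 23, 30, 35.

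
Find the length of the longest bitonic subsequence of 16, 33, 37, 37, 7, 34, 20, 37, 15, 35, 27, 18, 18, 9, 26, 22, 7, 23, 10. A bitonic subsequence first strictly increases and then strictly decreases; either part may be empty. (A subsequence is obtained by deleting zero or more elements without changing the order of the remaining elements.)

One longest bitonic subsequence is 16, 33, 34, 37, 35, 27, 26, 23, 10 (positions 1,2,6,8,10,11,15,18,19): it rises to 37 then falls. Length 9 is optimal.

9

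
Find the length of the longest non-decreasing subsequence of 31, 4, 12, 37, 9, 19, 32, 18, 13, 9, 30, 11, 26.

5

Let dp[i] be the longest non-decreasing subsequence ending at position i. Then dp = [1, 1, 2, 3, 2, 3, 4, 3, 3, 3, 4, 4, 5].
The maximum is 5; one witness is 4, 9, 9, 11, 26 at positions 2,5,10,12,13.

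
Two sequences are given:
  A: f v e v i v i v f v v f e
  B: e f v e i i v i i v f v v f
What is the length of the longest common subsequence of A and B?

A longest common subsequence is fveviivfvvf (length 11); the LCS DP confirms no longer common subsequence exists.

11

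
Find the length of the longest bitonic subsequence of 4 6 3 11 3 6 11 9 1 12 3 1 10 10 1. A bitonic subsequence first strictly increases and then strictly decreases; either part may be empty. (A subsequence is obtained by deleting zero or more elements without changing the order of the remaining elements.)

One longest bitonic subsequence is 4, 6, 11, 9, 3, 1 (positions 1,2,4,8,11,15): it rises to 11 then falls. Length 6 is optimal.

6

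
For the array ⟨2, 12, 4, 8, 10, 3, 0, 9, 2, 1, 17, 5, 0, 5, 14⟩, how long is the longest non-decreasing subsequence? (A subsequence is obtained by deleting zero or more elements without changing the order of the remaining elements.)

Let dp[i] be the longest non-decreasing subsequence ending at position i. Then dp = [1, 2, 2, 3, 4, 2, 1, 4, 2, 2, 5, 3, 2, 4, 5].
The maximum is 5; one witness is 2, 4, 8, 10, 17 at positions 1,3,4,5,11.

5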